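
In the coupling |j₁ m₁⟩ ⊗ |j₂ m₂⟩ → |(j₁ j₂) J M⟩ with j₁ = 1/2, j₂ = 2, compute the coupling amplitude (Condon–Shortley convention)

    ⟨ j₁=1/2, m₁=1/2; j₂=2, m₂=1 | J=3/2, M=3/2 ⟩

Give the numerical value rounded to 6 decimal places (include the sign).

+√(1/5) ≈ +0.447214

j₁+j₂−J=1  J+j₁−j₂=0  J−j₁+j₂=3  j₁+j₂+J+1=5
(j₁±m₁, j₂±m₂, J±M) = (1,0,3,1,3,0)
P² = 36/5
sum k=0..0:
  [0] +1/6 = 1/6
S = 1/6
C² = P²·S² = 1/5 ; C = +0.447214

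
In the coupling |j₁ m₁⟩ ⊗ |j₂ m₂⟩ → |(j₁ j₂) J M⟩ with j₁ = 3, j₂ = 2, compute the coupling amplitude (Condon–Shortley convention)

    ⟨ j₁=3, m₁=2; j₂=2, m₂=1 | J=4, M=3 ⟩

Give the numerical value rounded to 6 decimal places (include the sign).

√[9·1!5!3!/10! · 5!1!3!1!7!1!] = √(6480)
  +(−1)^0/∏(0,1,1,3,4,0)! = 1/144  (running 1/144)
  +(−1)^1/∏(1,0,0,2,5,1)! = -1/240  (running 1/360)
⟨..|..⟩ = √(6480)·(1/360) = +0.223607

+0.223607  (= +√(1/20))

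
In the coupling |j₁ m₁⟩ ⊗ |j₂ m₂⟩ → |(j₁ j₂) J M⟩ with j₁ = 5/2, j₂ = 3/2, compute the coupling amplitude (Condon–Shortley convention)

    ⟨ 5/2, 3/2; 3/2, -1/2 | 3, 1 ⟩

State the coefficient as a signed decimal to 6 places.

+0.639010  (= +√(49/120))

triangle: 1!·4!·2!/8! = 48/40320
(j±m)!: 4!·1!·1!·2!·4!·2! = 2304
prefactor² = (2J+1)·Δ·N² = 96/5
  k=0: +1/(0!·1!·1!·1!·3!·1!) = 1/6
  k=1: −1/(1!·0!·0!·0!·4!·2!) = -1/48
Σ = 7/48  ⇒  CG² = 96/5·7/48² = 49/120
CG = +√(49/120) = +0.639010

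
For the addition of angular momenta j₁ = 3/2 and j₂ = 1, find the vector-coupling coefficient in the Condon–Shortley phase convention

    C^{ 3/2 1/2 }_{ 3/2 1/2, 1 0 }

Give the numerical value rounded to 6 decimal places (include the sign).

j₁+j₂−J=1  J+j₁−j₂=2  J−j₁+j₂=1  j₁+j₂+J+1=5
(j₁±m₁, j₂±m₂, J±M) = (2,1,1,1,2,1)
P² = 4/15
sum k=0..1:
  [0] +1/1 = 1
  [1] −1/2 = -1/2
S = 1/2
C² = P²·S² = 1/15 ; C = +0.258199

+0.258199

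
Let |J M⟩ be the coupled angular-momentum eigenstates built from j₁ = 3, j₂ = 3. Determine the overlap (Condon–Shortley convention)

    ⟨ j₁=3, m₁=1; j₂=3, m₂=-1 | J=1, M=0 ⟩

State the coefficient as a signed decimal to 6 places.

+√(1/28) ≈ +0.188982

√[3·5!1!1!/8! · 4!2!2!4!1!1!] = √(144/7)
  +(−1)^1/∏(1,4,1,1,0,0)! = -1/24  (running -1/24)
  +(−1)^2/∏(2,3,0,0,1,1)! = 1/12  (running 1/24)
⟨..|..⟩ = √(144/7)·(1/24) = +0.188982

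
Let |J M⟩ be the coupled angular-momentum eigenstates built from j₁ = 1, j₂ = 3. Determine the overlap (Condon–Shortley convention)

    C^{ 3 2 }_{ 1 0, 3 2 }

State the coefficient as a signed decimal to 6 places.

-0.577350  (= −√(1/3))

√[7·1!1!5!/8! · 1!1!5!1!5!1!] = √(300)
  +(−1)^0/∏(0,1,1,5,0,0)! = 1/120  (running 1/120)
  +(−1)^1/∏(1,0,0,4,1,1)! = -1/24  (running -1/30)
⟨..|..⟩ = √(300)·(-1/30) = -0.577350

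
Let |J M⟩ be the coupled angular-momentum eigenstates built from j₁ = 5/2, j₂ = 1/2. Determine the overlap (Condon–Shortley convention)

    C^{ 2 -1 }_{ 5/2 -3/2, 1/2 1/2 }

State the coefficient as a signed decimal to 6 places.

−√(2/3) ≈ -0.816497

triangle: 1!*4!*0!/6! = 24/720
(j±m)!: 1!*4!*1!*0!*1!*3! = 144
prefactor² = (2J+1)*Δ*N² = 24
  k=1: −1/(1!*0!*3!*0!*1!*0!) = -1/6
Σ = -1/6  ⇒  CG² = 24*(-1/6)² = 2/3
CG = −√(2/3) = -0.816497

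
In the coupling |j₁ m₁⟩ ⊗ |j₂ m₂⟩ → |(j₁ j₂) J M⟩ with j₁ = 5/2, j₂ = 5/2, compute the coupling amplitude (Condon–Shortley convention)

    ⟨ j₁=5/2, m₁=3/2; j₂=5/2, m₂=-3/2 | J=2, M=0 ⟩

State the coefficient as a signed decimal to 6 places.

j₁+j₂−J=3  J+j₁−j₂=2  J−j₁+j₂=2  j₁+j₂+J+1=8
(j₁±m₁, j₂±m₂, J±M) = (4,1,1,4,2,2)
P² = 48/7
sum k=0..1:
  [0] +1/6 = 1/6
  [1] −1/8 = -1/8
S = 1/24
C² = P²·S² = 1/84 ; C = +0.109109

+√(1/84) ≈ +0.109109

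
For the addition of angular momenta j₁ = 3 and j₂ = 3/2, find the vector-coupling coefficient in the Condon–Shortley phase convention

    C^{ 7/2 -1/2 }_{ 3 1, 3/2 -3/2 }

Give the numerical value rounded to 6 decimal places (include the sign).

+√(8/21) ≈ +0.617213

j₁+j₂−J=1  J+j₁−j₂=5  J−j₁+j₂=2  j₁+j₂+J+1=9
(j₁±m₁, j₂±m₂, J±M) = (4,2,0,3,3,4)
P² = 1536/7
sum k=0..0:
  [0] +1/24 = 1/24
S = 1/24
C² = P²·S² = 8/21 ; C = +0.617213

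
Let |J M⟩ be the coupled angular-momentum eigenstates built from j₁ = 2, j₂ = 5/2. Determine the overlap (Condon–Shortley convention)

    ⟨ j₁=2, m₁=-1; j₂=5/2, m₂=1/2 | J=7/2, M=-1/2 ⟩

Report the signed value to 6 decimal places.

√[8·1!3!4!/9! · 1!3!3!2!3!4!] = √(1152/35)
  +(−1)^0/∏(0,1,3,3,0,1)! = 1/36  (running 1/36)
  +(−1)^1/∏(1,0,2,2,1,2)! = -1/8  (running -7/72)
⟨..|..⟩ = √(1152/35)·(-7/72) = -0.557773

−√(14/45) ≈ -0.557773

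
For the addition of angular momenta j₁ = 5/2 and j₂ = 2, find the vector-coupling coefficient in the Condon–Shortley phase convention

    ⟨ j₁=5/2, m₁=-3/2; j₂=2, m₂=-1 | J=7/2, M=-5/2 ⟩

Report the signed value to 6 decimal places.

−√(1/63) ≈ -0.125988

j₁+j₂−J=1  J+j₁−j₂=4  J−j₁+j₂=3  j₁+j₂+J+1=9
(j₁±m₁, j₂±m₂, J±M) = (1,4,1,3,1,6)
P² = 2304/7
sum k=0..1:
  [0] +1/48 = 1/48
  [1] −1/36 = -1/36
S = -1/144
C² = P²·S² = 1/63 ; C = -0.125988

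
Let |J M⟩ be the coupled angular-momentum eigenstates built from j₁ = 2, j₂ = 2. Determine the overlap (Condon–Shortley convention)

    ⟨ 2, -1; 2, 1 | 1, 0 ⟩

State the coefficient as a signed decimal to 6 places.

j₁+j₂−J=3  J+j₁−j₂=1  J−j₁+j₂=1  j₁+j₂+J+1=6
(j₁±m₁, j₂±m₂, J±M) = (1,3,3,1,1,1)
P² = 9/10
sum k=2..3:
  [2] +1/2 = 1/2
  [3] −1/6 = -1/6
S = 1/3
C² = P²·S² = 1/10 ; C = +0.316228

+0.316228  (= +√(1/10))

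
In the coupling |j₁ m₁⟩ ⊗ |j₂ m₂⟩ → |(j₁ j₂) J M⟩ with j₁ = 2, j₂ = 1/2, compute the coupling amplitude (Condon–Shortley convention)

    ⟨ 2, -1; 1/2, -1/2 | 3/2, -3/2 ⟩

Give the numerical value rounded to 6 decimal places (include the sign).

triangle: 1!×3!×0!/5! = 6/120
(j±m)!: 1!×3!×0!×1!×0!×3! = 36
prefactor² = (2J+1)×Δ×N² = 36/5
  k=0: +1/(0!×1!×3!×0!×0!×0!) = 1/6
Σ = 1/6  ⇒  CG² = 36/5×1/6² = 1/5
CG = +√(1/5) = +0.447214

+0.447214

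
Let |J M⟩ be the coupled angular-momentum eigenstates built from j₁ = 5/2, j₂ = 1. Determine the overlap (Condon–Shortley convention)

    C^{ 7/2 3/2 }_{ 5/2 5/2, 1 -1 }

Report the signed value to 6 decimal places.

+√(1/21) ≈ +0.218218

√[8·0!5!2!/8! · 5!0!0!2!5!2!] = √(19200/7)
  +(−1)^0/∏(0,0,0,0,5,2)! = 1/240  (running 1/240)
⟨..|..⟩ = √(19200/7)·(1/240) = +0.218218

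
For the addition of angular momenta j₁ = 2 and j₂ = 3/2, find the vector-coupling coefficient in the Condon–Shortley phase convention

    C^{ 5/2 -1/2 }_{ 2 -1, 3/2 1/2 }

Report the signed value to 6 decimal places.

√[6·1!3!2!/7! · 1!3!2!1!2!3!] = √(72/35)
  +(−1)^0/∏(0,1,3,2,0,0)! = 1/12  (running 1/12)
  +(−1)^1/∏(1,0,2,1,1,1)! = -1/2  (running -5/12)
⟨..|..⟩ = √(72/35)·(-5/12) = -0.597614

-0.597614  (= −√(5/14))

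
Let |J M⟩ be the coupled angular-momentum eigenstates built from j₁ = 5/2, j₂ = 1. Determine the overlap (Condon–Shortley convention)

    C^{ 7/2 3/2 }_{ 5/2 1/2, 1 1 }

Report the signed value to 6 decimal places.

+√(10/21) ≈ +0.690066

√[8·0!5!2!/8! · 3!2!2!0!5!2!] = √(1920/7)
  +(−1)^0/∏(0,0,2,2,3,0)! = 1/24  (running 1/24)
⟨..|..⟩ = √(1920/7)·(1/24) = +0.690066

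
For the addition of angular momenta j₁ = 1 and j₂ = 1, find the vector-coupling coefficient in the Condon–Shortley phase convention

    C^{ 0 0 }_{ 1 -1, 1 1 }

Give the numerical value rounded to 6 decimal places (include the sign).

triangle: 2!×0!×0!/3! = 2/6
(j±m)!: 0!×2!×2!×0!×0!×0! = 4
prefactor² = (2J+1)×Δ×N² = 4/3
  k=2: +1/(2!×0!×0!×0!×0!×0!) = 1/2
Σ = 1/2  ⇒  CG² = 4/3×1/2² = 1/3
CG = +√(1/3) = +0.577350

+0.577350  (= +√(1/3))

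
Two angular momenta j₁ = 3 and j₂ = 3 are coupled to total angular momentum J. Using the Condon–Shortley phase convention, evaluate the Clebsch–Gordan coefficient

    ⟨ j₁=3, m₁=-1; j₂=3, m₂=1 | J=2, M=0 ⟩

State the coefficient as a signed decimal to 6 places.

−√(3/28) ≈ -0.327327

j₁+j₂−J=4  J+j₁−j₂=2  J−j₁+j₂=2  j₁+j₂+J+1=9
(j₁±m₁, j₂±m₂, J±M) = (2,4,4,2,2,2)
P² = 256/21
sum k=2..4:
  [2] +1/16 = 1/16
  [3] −1/6 = -1/6
  [4] +1/96 = 1/96
S = -3/32
C² = P²·S² = 3/28 ; C = -0.327327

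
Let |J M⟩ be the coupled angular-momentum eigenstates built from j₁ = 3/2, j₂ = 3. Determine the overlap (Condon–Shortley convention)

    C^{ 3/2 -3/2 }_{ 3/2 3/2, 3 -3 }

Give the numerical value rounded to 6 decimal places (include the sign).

triangle: 3!*0!*3!/7! = 36/5040
(j±m)!: 3!*0!*0!*6!*0!*3! = 25920
prefactor² = (2J+1)*Δ*N² = 5184/7
  k=0: +1/(0!*3!*0!*0!*0!*3!) = 1/36
Σ = 1/36  ⇒  CG² = 5184/7*1/36² = 4/7
CG = +√(4/7) = +0.755929

+0.755929  (= +√(4/7))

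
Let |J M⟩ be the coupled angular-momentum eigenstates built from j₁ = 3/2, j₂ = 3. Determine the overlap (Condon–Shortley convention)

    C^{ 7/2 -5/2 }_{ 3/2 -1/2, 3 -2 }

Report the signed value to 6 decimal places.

triangle: 1!*2!*5!/9! = 240/362880
(j±m)!: 1!*2!*1!*5!*1!*6! = 172800
prefactor² = (2J+1)*Δ*N² = 6400/7
  k=0: +1/(0!*1!*2!*1!*0!*4!) = 1/48
  k=1: −1/(1!*0!*1!*0!*1!*5!) = -1/120
Σ = 1/80  ⇒  CG² = 6400/7*1/80² = 1/7
CG = +√(1/7) = +0.377964

+√(1/7) ≈ +0.377964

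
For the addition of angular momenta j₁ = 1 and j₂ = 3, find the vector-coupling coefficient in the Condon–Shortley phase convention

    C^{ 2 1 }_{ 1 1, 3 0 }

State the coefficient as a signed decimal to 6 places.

+√(1/7) = +0.377964

√[5·2!0!4!/7! · 2!0!3!3!3!1!] = √(144/7)
  +(−1)^0/∏(0,2,0,3,0,1)! = 1/12  (running 1/12)
⟨..|..⟩ = √(144/7)·(1/12) = +0.377964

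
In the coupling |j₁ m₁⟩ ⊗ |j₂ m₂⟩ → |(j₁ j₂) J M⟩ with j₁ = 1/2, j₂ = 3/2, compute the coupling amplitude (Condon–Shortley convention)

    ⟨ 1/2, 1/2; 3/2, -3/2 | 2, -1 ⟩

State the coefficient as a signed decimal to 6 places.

triangle: 0!·1!·3!/5! = 6/120
(j±m)!: 1!·0!·0!·3!·1!·3! = 36
prefactor² = (2J+1)·Δ·N² = 9
  k=0: +1/(0!·0!·0!·0!·1!·3!) = 1/6
Σ = 1/6  ⇒  CG² = 9·1/6² = 1/4
CG = +√(1/4) = +0.500000

+√(1/4) ≈ +0.500000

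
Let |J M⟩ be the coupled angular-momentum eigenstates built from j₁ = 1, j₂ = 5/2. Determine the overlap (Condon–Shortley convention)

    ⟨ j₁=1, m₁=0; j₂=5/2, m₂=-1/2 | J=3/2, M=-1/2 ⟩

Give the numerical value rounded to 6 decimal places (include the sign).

j₁+j₂−J=2  J+j₁−j₂=0  J−j₁+j₂=3  j₁+j₂+J+1=6
(j₁±m₁, j₂±m₂, J±M) = (1,1,2,3,1,2)
P² = 8/5
sum k=1..1:
  [1] −1/2 = -1/2
S = -1/2
C² = P²·S² = 2/5 ; C = -0.632456

-0.632456  (= −√(2/5))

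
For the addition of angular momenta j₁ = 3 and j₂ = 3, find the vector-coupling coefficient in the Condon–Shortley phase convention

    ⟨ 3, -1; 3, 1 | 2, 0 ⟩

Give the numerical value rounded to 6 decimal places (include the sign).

−√(3/28) = -0.327327

triangle: 4!×2!×2!/9! = 96/362880
(j±m)!: 2!×4!×4!×2!×2!×2! = 9216
prefactor² = (2J+1)×Δ×N² = 256/21
  k=2: +1/(2!×2!×2!×2!×0!×0!) = 1/16
  k=3: −1/(3!×1!×1!×1!×1!×1!) = -1/6
  k=4: +1/(4!×0!×0!×0!×2!×2!) = 1/96
Σ = -3/32  ⇒  CG² = 256/21×(-3/32)² = 3/28
CG = −√(3/28) = -0.327327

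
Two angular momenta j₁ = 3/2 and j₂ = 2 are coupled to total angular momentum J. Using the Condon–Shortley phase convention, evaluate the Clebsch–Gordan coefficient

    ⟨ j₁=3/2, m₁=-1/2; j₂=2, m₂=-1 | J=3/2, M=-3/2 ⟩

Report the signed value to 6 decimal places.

−√(2/5) = -0.632456

√[4·2!1!2!/6! · 1!2!1!3!0!3!] = √(8/5)
  +(−1)^1/∏(1,1,1,0,0,2)! = -1/2  (running -1/2)
⟨..|..⟩ = √(8/5)·(-1/2) = -0.632456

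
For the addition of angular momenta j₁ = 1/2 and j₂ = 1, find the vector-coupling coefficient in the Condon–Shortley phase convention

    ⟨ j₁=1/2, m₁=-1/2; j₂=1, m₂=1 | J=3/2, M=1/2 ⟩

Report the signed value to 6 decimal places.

+0.577350

triangle: 0!*1!*2!/4! = 2/24
(j±m)!: 0!*1!*2!*0!*2!*1! = 4
prefactor² = (2J+1)*Δ*N² = 4/3
  k=0: +1/(0!*0!*1!*2!*0!*0!) = 1/2
Σ = 1/2  ⇒  CG² = 4/3*1/2² = 1/3
CG = +√(1/3) = +0.577350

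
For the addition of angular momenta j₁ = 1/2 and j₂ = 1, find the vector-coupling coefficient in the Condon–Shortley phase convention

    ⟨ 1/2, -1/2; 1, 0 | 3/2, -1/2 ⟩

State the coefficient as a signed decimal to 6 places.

j₁+j₂−J=0  J+j₁−j₂=1  J−j₁+j₂=2  j₁+j₂+J+1=4
(j₁±m₁, j₂±m₂, J±M) = (0,1,1,1,1,2)
P² = 2/3
sum k=0..0:
  [0] +1/1 = 1
S = 1
C² = P²·S² = 2/3 ; C = +0.816497

+0.816497  (= +√(2/3))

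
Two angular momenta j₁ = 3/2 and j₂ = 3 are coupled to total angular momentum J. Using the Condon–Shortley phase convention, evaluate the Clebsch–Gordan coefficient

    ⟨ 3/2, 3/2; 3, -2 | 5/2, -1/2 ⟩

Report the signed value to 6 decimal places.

√[6·2!1!4!/8! · 3!0!1!5!2!3!] = √(432/7)
  +(−1)^0/∏(0,2,0,1,1,3)! = 1/12  (running 1/12)
⟨..|..⟩ = √(432/7)·(1/12) = +0.654654

+√(3/7) ≈ +0.654654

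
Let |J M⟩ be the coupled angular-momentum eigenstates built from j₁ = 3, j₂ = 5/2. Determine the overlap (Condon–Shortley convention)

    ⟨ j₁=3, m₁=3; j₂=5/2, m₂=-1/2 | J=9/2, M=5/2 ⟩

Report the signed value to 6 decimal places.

+√(3/11) ≈ +0.522233

j₁+j₂−J=1  J+j₁−j₂=5  J−j₁+j₂=4  j₁+j₂+J+1=11
(j₁±m₁, j₂±m₂, J±M) = (6,0,2,3,7,2)
P² = 691200/11
sum k=0..0:
  [0] +1/480 = 1/480
S = 1/480
C² = P²·S² = 3/11 ; C = +0.522233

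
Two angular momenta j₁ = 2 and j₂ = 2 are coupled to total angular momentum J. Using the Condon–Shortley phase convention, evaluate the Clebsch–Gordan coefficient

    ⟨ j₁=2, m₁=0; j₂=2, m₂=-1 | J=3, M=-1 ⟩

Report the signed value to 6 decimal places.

+0.447214

√[7·1!3!3!/8! · 2!2!1!3!2!4!] = √(36/5)
  +(−1)^0/∏(0,1,2,1,1,2)! = 1/4  (running 1/4)
  +(−1)^1/∏(1,0,1,0,2,3)! = -1/12  (running 1/6)
⟨..|..⟩ = √(36/5)·(1/6) = +0.447214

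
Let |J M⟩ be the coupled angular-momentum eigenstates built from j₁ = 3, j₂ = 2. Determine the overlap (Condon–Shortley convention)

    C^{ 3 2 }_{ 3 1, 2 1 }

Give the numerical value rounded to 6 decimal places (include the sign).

triangle: 2!×4!×2!/9! = 96/362880
(j±m)!: 4!×2!×3!×1!×5!×1! = 34560
prefactor² = (2J+1)×Δ×N² = 64
  k=1: −1/(1!×1!×1!×2!×3!×0!) = -1/12
  k=2: +1/(2!×0!×0!×1!×4!×1!) = 1/48
Σ = -1/16  ⇒  CG² = 64×(-1/16)² = 1/4
CG = −√(1/4) = -0.500000

-0.500000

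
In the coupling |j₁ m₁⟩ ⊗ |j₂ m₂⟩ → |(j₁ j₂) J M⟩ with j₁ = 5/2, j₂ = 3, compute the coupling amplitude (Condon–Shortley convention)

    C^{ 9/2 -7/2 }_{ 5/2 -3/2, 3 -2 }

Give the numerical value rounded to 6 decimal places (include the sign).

√[10·1!4!5!/11! · 1!4!1!5!1!8!] = √(921600/11)
  +(−1)^0/∏(0,1,4,1,0,4)! = 1/576  (running 1/576)
  +(−1)^1/∏(1,0,3,0,1,5)! = -1/720  (running 1/2880)
⟨..|..⟩ = √(921600/11)·(1/2880) = +0.100504

+√(1/99) = +0.100504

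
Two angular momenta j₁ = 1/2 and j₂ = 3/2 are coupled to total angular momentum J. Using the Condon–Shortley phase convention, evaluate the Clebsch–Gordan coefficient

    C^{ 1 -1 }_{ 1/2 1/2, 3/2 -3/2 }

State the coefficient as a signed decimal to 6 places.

√[3·1!0!2!/4! · 1!0!0!3!0!2!] = √(3)
  +(−1)^0/∏(0,1,0,0,0,2)! = 1/2  (running 1/2)
⟨..|..⟩ = √(3)·(1/2) = +0.866025

+0.866025  (= +√(3/4))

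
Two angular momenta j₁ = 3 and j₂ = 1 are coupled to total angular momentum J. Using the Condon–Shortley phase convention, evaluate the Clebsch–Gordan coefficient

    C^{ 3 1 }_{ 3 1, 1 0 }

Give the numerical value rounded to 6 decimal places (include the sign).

√[7·1!5!1!/8! · 4!2!1!1!4!2!] = √(48)
  +(−1)^0/∏(0,1,2,1,3,0)! = 1/12  (running 1/12)
  +(−1)^1/∏(1,0,1,0,4,1)! = -1/24  (running 1/24)
⟨..|..⟩ = √(48)·(1/24) = +0.288675

+0.288675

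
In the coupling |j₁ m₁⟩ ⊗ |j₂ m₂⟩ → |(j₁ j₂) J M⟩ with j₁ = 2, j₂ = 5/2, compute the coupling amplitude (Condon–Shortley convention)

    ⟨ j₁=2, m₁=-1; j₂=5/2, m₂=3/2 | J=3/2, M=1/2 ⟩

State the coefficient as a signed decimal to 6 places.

j₁+j₂−J=3  J+j₁−j₂=1  J−j₁+j₂=2  j₁+j₂+J+1=7
(j₁±m₁, j₂±m₂, J±M) = (1,3,4,1,2,1)
P² = 96/35
sum k=2..3:
  [2] +1/4 = 1/4
  [3] −1/6 = -1/6
S = 1/12
C² = P²·S² = 2/105 ; C = +0.138013

+0.138013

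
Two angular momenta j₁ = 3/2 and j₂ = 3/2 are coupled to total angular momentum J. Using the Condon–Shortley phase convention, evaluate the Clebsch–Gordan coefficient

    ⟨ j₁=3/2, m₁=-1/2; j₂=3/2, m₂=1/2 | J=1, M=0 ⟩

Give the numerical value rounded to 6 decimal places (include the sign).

-0.223607  (= −√(1/20))

√[3·2!1!1!/5! · 1!2!2!1!1!1!] = √(1/5)
  +(−1)^1/∏(1,1,1,1,0,0)! = -1  (running -1)
  +(−1)^2/∏(2,0,0,0,1,1)! = 1/2  (running -1/2)
⟨..|..⟩ = √(1/5)·(-1/2) = -0.223607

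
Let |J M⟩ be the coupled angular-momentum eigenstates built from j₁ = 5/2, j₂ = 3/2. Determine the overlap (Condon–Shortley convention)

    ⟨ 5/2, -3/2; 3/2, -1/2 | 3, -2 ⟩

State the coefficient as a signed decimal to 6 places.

triangle: 1!·4!·2!/8! = 48/40320
(j±m)!: 1!·4!·1!·2!·1!·5! = 5760
prefactor² = (2J+1)·Δ·N² = 48
  k=0: +1/(0!·1!·4!·1!·0!·1!) = 1/24
  k=1: −1/(1!·0!·3!·0!·1!·2!) = -1/12
Σ = -1/24  ⇒  CG² = 48·(-1/24)² = 1/12
CG = −√(1/12) = -0.288675

-0.288675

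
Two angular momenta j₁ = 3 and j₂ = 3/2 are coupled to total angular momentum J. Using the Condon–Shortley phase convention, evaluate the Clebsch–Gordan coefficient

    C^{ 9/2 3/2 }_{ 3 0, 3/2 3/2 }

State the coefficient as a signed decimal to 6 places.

+0.487950

√[10·0!6!3!/10! · 3!3!3!0!6!3!] = √(77760/7)
  +(−1)^0/∏(0,0,3,3,3,0)! = 1/216  (running 1/216)
⟨..|..⟩ = √(77760/7)·(1/216) = +0.487950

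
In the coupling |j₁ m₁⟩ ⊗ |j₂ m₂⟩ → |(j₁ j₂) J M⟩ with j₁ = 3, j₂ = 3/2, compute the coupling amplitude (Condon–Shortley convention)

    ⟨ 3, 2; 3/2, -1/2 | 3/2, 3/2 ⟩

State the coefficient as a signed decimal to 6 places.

−√(2/7) ≈ -0.534522

triangle: 3!*3!*0!/7! = 36/5040
(j±m)!: 5!*1!*1!*2!*3!*0! = 1440
prefactor² = (2J+1)*Δ*N² = 288/7
  k=1: −1/(1!*2!*0!*0!*3!*0!) = -1/12
Σ = -1/12  ⇒  CG² = 288/7*(-1/12)² = 2/7
CG = −√(2/7) = -0.534522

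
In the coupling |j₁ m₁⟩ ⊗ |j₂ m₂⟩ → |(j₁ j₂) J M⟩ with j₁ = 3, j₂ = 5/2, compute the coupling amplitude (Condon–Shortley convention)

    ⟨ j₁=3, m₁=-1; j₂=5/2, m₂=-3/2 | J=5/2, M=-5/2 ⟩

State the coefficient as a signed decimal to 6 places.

-0.534522

j₁+j₂−J=3  J+j₁−j₂=3  J−j₁+j₂=2  j₁+j₂+J+1=9
(j₁±m₁, j₂±m₂, J±M) = (2,4,1,4,0,5)
P² = 1152/7
sum k=1..1:
  [1] −1/24 = -1/24
S = -1/24
C² = P²·S² = 2/7 ; C = -0.534522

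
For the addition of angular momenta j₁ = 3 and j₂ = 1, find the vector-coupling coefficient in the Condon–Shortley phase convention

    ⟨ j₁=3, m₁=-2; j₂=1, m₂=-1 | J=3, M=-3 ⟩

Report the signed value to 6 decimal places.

√[7·1!5!1!/8! · 1!5!0!2!0!6!] = √(3600)
  +(−1)^0/∏(0,1,5,0,0,1)! = 1/120  (running 1/120)
⟨..|..⟩ = √(3600)·(1/120) = +0.500000

+0.500000  (= +√(1/4))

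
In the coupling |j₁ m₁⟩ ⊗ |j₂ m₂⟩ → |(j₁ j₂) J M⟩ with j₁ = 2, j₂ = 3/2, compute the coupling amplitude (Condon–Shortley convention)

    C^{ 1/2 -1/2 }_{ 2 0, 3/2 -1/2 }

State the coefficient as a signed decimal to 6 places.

-0.447214

j₁+j₂−J=3  J+j₁−j₂=1  J−j₁+j₂=0  j₁+j₂+J+1=5
(j₁±m₁, j₂±m₂, J±M) = (2,2,1,2,0,1)
P² = 4/5
sum k=1..1:
  [1] −1/2 = -1/2
S = -1/2
C² = P²·S² = 1/5 ; C = -0.447214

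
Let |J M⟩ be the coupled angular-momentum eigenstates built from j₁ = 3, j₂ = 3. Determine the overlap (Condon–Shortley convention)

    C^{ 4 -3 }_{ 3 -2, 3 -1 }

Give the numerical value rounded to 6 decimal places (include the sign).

√[9·2!4!4!/11! · 1!5!2!4!1!7!] = √(82944/11)
  +(−1)^1/∏(1,1,4,1,0,3)! = -1/144  (running -1/144)
  +(−1)^2/∏(2,0,3,0,1,4)! = 1/288  (running -1/288)
⟨..|..⟩ = √(82944/11)·(-1/288) = -0.301511

−√(1/11) = -0.301511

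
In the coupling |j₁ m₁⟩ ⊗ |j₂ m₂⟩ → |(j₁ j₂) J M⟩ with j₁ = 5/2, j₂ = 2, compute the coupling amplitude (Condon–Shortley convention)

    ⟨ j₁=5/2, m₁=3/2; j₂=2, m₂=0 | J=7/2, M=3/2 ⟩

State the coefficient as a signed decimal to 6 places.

triangle: 1!·4!·3!/9! = 144/362880
(j±m)!: 4!·1!·2!·2!·5!·2! = 23040
prefactor² = (2J+1)·Δ·N² = 512/7
  k=0: +1/(0!·1!·1!·2!·3!·1!) = 1/12
  k=1: −1/(1!·0!·0!·1!·4!·2!) = -1/48
Σ = 1/16  ⇒  CG² = 512/7·1/16² = 2/7
CG = +√(2/7) = +0.534522

+0.534522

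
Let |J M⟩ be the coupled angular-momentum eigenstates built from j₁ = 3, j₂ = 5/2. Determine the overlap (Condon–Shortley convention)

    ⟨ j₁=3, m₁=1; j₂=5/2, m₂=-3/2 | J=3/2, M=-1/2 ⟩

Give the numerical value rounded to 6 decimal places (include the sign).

−√(7/30) = -0.483046

√[4·4!2!1!/8! · 4!2!1!4!1!2!] = √(384/35)
  +(−1)^0/∏(0,4,2,1,0,0)! = 1/48  (running 1/48)
  +(−1)^1/∏(1,3,1,0,1,1)! = -1/6  (running -7/48)
⟨..|..⟩ = √(384/35)·(-7/48) = -0.483046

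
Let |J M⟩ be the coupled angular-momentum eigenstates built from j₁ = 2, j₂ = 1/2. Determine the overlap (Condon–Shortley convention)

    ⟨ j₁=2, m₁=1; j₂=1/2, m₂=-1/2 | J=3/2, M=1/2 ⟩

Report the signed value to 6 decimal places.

j₁+j₂−J=1  J+j₁−j₂=3  J−j₁+j₂=0  j₁+j₂+J+1=5
(j₁±m₁, j₂±m₂, J±M) = (3,1,0,1,2,1)
P² = 12/5
sum k=0..0:
  [0] +1/2 = 1/2
S = 1/2
C² = P²·S² = 3/5 ; C = +0.774597

+0.774597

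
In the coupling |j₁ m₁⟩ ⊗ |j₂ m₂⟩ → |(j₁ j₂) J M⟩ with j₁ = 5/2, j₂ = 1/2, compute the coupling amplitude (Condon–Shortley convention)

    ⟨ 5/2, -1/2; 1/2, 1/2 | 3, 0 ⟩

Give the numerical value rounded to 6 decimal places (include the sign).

triangle: 0!×5!×1!/7! = 120/5040
(j±m)!: 2!×3!×1!×0!×3!×3! = 432
prefactor² = (2J+1)×Δ×N² = 72
  k=0: +1/(0!×0!×3!×1!×2!×0!) = 1/12
Σ = 1/12  ⇒  CG² = 72×1/12² = 1/2
CG = +√(1/2) = +0.707107

+√(1/2) = +0.707107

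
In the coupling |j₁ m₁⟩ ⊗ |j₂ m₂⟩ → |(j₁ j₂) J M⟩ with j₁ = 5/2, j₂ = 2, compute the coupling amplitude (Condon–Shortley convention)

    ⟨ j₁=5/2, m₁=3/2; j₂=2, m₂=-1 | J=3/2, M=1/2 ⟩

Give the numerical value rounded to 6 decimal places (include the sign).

triangle: 3!×2!×1!/7! = 12/5040
(j±m)!: 4!×1!×1!×3!×2!×1! = 288
prefactor² = (2J+1)×Δ×N² = 96/35
  k=0: +1/(0!×3!×1!×1!×1!×0!) = 1/6
  k=1: −1/(1!×2!×0!×0!×2!×1!) = -1/4
Σ = -1/12  ⇒  CG² = 96/35×(-1/12)² = 2/105
CG = −√(2/105) = -0.138013

−√(2/105) = -0.138013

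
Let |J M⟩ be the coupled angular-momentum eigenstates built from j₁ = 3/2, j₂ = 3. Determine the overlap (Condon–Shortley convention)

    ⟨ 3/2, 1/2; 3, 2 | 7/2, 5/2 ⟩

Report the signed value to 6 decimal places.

−√(1/7) = -0.377964

j₁+j₂−J=1  J+j₁−j₂=2  J−j₁+j₂=5  j₁+j₂+J+1=9
(j₁±m₁, j₂±m₂, J±M) = (2,1,5,1,6,1)
P² = 6400/7
sum k=0..1:
  [0] +1/120 = 1/120
  [1] −1/48 = -1/48
S = -1/80
C² = P²·S² = 1/7 ; C = -0.377964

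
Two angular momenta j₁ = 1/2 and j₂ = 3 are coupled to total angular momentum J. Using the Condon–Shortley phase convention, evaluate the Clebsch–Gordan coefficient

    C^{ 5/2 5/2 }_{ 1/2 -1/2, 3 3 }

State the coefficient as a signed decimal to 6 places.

-0.925820  (= −√(6/7))

j₁+j₂−J=1  J+j₁−j₂=0  J−j₁+j₂=5  j₁+j₂+J+1=7
(j₁±m₁, j₂±m₂, J±M) = (0,1,6,0,5,0)
P² = 86400/7
sum k=1..1:
  [1] −1/120 = -1/120
S = -1/120
C² = P²·S² = 6/7 ; C = -0.925820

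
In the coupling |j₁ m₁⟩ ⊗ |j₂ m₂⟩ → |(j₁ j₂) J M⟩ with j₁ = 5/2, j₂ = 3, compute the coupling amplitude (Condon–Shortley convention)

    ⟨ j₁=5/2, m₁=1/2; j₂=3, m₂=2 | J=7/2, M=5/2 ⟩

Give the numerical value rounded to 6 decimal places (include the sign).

−√(2/63) ≈ -0.178174

j₁+j₂−J=2  J+j₁−j₂=3  J−j₁+j₂=4  j₁+j₂+J+1=10
(j₁±m₁, j₂±m₂, J±M) = (3,2,5,1,6,1)
P² = 4608/7
sum k=1..2:
  [1] −1/48 = -1/48
  [2] +1/72 = 1/72
S = -1/144
C² = P²·S² = 2/63 ; C = -0.178174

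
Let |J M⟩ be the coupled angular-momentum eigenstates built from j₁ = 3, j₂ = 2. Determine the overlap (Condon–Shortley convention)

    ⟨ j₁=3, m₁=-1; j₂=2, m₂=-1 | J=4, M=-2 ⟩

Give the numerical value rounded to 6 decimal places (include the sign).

+√(1/28) = +0.188982

√[9·1!5!3!/10! · 2!4!1!3!2!6!] = √(5184/7)
  +(−1)^0/∏(0,1,4,1,1,2)! = 1/48  (running 1/48)
  +(−1)^1/∏(1,0,3,0,2,3)! = -1/72  (running 1/144)
⟨..|..⟩ = √(5184/7)·(1/144) = +0.188982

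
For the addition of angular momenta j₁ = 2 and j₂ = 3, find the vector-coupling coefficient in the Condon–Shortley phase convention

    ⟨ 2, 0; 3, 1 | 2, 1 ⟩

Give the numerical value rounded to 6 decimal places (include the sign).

triangle: 3!*1!*3!/8! = 36/40320
(j±m)!: 2!*2!*4!*2!*3!*1! = 1152
prefactor² = (2J+1)*Δ*N² = 36/7
  k=1: −1/(1!*2!*1!*3!*0!*0!) = -1/12
  k=2: +1/(2!*1!*0!*2!*1!*1!) = 1/4
Σ = 1/6  ⇒  CG² = 36/7*1/6² = 1/7
CG = +√(1/7) = +0.377964

+0.377964  (= +√(1/7))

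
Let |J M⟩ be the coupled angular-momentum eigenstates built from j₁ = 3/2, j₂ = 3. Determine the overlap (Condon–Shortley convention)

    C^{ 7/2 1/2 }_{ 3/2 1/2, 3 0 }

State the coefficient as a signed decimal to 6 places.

+0.308607  (= +√(2/21))

triangle: 1!×2!×5!/9! = 240/362880
(j±m)!: 2!×1!×3!×3!×4!×3! = 10368
prefactor² = (2J+1)×Δ×N² = 384/7
  k=0: +1/(0!×1!×1!×3!×1!×2!) = 1/12
  k=1: −1/(1!×0!×0!×2!×2!×3!) = -1/24
Σ = 1/24  ⇒  CG² = 384/7×1/24² = 2/21
CG = +√(2/21) = +0.308607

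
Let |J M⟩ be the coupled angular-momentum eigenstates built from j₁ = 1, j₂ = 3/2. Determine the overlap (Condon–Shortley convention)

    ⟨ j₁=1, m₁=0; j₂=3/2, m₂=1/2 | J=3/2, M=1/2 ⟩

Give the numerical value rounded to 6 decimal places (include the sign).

j₁+j₂−J=1  J+j₁−j₂=1  J−j₁+j₂=2  j₁+j₂+J+1=5
(j₁±m₁, j₂±m₂, J±M) = (1,1,2,1,2,1)
P² = 4/15
sum k=0..1:
  [0] +1/2 = 1/2
  [1] −1/1 = -1
S = -1/2
C² = P²·S² = 1/15 ; C = -0.258199

−√(1/15) ≈ -0.258199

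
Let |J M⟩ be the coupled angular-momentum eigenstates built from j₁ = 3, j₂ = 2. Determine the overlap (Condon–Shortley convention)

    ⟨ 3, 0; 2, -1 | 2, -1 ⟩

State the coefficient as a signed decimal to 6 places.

√[5·3!3!1!/8! · 3!3!1!3!1!3!] = √(81/14)
  +(−1)^0/∏(0,3,3,1,0,0)! = 1/36  (running 1/36)
  +(−1)^1/∏(1,2,2,0,1,1)! = -1/4  (running -2/9)
⟨..|..⟩ = √(81/14)·(-2/9) = -0.534522

-0.534522  (= −√(2/7))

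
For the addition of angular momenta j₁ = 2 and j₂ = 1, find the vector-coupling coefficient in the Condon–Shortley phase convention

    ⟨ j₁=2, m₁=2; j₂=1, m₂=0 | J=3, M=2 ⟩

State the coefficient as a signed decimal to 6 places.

triangle: 0!·4!·2!/7! = 48/5040
(j±m)!: 4!·0!·1!·1!·5!·1! = 2880
prefactor² = (2J+1)·Δ·N² = 192
  k=0: +1/(0!·0!·0!·1!·4!·1!) = 1/24
Σ = 1/24  ⇒  CG² = 192·1/24² = 1/3
CG = +√(1/3) = +0.577350

+0.577350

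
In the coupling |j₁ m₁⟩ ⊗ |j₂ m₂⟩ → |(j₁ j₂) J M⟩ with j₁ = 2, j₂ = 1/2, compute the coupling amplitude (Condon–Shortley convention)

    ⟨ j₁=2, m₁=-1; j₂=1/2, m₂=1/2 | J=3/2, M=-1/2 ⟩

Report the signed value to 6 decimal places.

-0.774597  (= −√(3/5))

triangle: 1!·3!·0!/5! = 6/120
(j±m)!: 1!·3!·1!·0!·1!·2! = 12
prefactor² = (2J+1)·Δ·N² = 12/5
  k=1: −1/(1!·0!·2!·0!·1!·0!) = -1/2
Σ = -1/2  ⇒  CG² = 12/5·(-1/2)² = 3/5
CG = −√(3/5) = -0.774597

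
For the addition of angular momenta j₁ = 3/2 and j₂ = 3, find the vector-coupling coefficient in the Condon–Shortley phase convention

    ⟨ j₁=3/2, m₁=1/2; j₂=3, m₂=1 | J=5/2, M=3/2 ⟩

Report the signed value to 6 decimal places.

triangle: 2!·1!·4!/8! = 48/40320
(j±m)!: 2!·1!·4!·2!·4!·1! = 2304
prefactor² = (2J+1)·Δ·N² = 576/35
  k=0: +1/(0!·2!·1!·4!·0!·0!) = 1/48
  k=1: −1/(1!·1!·0!·3!·1!·1!) = -1/6
Σ = -7/48  ⇒  CG² = 576/35·(-7/48)² = 7/20
CG = −√(7/20) = -0.591608

-0.591608  (= −√(7/20))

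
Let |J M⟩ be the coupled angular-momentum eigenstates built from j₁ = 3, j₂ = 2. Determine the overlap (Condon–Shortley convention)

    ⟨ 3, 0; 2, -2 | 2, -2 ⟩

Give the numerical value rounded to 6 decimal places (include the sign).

j₁+j₂−J=3  J+j₁−j₂=3  J−j₁+j₂=1  j₁+j₂+J+1=8
(j₁±m₁, j₂±m₂, J±M) = (3,3,0,4,0,4)
P² = 648/7
sum k=0..0:
  [0] +1/36 = 1/36
S = 1/36
C² = P²·S² = 1/14 ; C = +0.267261

+√(1/14) = +0.267261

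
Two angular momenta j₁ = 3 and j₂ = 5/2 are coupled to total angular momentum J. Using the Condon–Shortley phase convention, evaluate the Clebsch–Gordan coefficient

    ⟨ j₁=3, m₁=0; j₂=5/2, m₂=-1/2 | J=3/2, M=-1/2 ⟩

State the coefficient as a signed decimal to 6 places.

+0.338062  (= +√(4/35))

j₁+j₂−J=4  J+j₁−j₂=2  J−j₁+j₂=1  j₁+j₂+J+1=8
(j₁±m₁, j₂±m₂, J±M) = (3,3,2,3,1,2)
P² = 144/35
sum k=1..2:
  [1] −1/12 = -1/12
  [2] +1/4 = 1/4
S = 1/6
C² = P²·S² = 4/35 ; C = +0.338062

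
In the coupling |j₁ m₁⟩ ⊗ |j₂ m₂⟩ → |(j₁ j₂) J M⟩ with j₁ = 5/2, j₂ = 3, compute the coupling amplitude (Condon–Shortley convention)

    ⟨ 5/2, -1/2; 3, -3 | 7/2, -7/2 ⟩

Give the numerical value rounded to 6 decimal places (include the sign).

√[8·2!3!4!/10! · 2!3!0!6!0!7!] = √(27648)
  +(−1)^0/∏(0,2,3,0,0,4)! = 1/288  (running 1/288)
⟨..|..⟩ = √(27648)·(1/288) = +0.577350

+0.577350  (= +√(1/3))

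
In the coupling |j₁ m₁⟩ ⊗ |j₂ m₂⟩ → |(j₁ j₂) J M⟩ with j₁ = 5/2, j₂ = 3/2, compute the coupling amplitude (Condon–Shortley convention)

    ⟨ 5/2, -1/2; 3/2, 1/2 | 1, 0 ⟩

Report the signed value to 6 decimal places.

j₁+j₂−J=3  J+j₁−j₂=2  J−j₁+j₂=0  j₁+j₂+J+1=6
(j₁±m₁, j₂±m₂, J±M) = (2,3,2,1,1,1)
P² = 6/5
sum k=2..2:
  [2] +1/2 = 1/2
S = 1/2
C² = P²·S² = 3/10 ; C = +0.547723

+√(3/10) = +0.547723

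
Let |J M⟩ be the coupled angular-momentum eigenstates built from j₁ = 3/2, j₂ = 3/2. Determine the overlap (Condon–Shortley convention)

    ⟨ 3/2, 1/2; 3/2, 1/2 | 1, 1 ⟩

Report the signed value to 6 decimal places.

triangle: 2!*1!*1!/5! = 2/120
(j±m)!: 2!*1!*2!*1!*2!*0! = 8
prefactor² = (2J+1)*Δ*N² = 2/5
  k=1: −1/(1!*1!*0!*1!*1!*0!) = -1
Σ = -1  ⇒  CG² = 2/5*(-1)² = 2/5
CG = −√(2/5) = -0.632456

−√(2/5) ≈ -0.632456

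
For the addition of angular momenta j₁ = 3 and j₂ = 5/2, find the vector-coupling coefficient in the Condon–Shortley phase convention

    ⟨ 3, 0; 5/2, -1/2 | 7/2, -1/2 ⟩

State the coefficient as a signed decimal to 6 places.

j₁+j₂−J=2  J+j₁−j₂=4  J−j₁+j₂=3  j₁+j₂+J+1=10
(j₁±m₁, j₂±m₂, J±M) = (3,3,2,3,3,4)
P² = 6912/175
sum k=0..2:
  [0] +1/24 = 1/24
  [1] −1/8 = -1/8
  [2] +1/72 = 1/72
S = -5/72
C² = P²·S² = 4/21 ; C = -0.436436

−√(4/21) = -0.436436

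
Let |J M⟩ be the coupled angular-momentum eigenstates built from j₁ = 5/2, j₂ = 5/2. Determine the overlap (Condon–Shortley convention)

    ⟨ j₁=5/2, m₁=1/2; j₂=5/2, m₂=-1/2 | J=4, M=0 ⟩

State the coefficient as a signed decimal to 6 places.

j₁+j₂−J=1  J+j₁−j₂=4  J−j₁+j₂=4  j₁+j₂+J+1=10
(j₁±m₁, j₂±m₂, J±M) = (3,2,2,3,4,4)
P² = 20736/175
sum k=0..1:
  [0] +1/16 = 1/16
  [1] −1/36 = -1/36
S = 5/144
C² = P²·S² = 1/7 ; C = +0.377964

+√(1/7) ≈ +0.377964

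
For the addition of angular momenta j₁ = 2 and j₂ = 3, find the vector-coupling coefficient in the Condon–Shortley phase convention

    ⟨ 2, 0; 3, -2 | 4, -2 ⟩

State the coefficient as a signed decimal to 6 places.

+0.585540

j₁+j₂−J=1  J+j₁−j₂=3  J−j₁+j₂=5  j₁+j₂+J+1=10
(j₁±m₁, j₂±m₂, J±M) = (2,2,1,5,2,6)
P² = 8640/7
sum k=0..1:
  [0] +1/48 = 1/48
  [1] −1/240 = -1/240
S = 1/60
C² = P²·S² = 12/35 ; C = +0.585540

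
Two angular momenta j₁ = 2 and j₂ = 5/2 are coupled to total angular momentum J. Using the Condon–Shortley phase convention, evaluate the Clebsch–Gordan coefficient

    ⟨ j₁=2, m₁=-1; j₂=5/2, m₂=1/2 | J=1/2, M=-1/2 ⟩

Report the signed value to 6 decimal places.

−√(2/15) ≈ -0.365148

j₁+j₂−J=4  J+j₁−j₂=0  J−j₁+j₂=1  j₁+j₂+J+1=6
(j₁±m₁, j₂±m₂, J±M) = (1,3,3,2,0,1)
P² = 24/5
sum k=3..3:
  [3] −1/6 = -1/6
S = -1/6
C² = P²·S² = 2/15 ; C = -0.365148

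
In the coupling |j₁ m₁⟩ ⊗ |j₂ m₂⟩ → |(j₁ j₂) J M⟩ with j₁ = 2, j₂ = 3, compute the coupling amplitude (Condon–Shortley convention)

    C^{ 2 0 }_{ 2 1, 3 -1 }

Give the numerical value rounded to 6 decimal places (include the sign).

-0.377964  (= −√(1/7))

√[5·3!1!3!/8! · 3!1!2!4!2!2!] = √(36/7)
  +(−1)^0/∏(0,3,1,2,0,1)! = 1/12  (running 1/12)
  +(−1)^1/∏(1,2,0,1,1,2)! = -1/4  (running -1/6)
⟨..|..⟩ = √(36/7)·(-1/6) = -0.377964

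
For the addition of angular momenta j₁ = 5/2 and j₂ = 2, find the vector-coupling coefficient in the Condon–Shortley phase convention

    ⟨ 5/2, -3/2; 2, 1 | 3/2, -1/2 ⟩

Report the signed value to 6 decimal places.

j₁+j₂−J=3  J+j₁−j₂=2  J−j₁+j₂=1  j₁+j₂+J+1=7
(j₁±m₁, j₂±m₂, J±M) = (1,4,3,1,1,2)
P² = 96/35
sum k=2..3:
  [2] +1/4 = 1/4
  [3] −1/6 = -1/6
S = 1/12
C² = P²·S² = 2/105 ; C = +0.138013

+0.138013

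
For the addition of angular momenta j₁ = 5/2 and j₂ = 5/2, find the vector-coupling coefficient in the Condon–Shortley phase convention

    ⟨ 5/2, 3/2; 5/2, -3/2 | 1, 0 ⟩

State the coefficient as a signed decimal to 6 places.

j₁+j₂−J=4  J+j₁−j₂=1  J−j₁+j₂=1  j₁+j₂+J+1=7
(j₁±m₁, j₂±m₂, J±M) = (4,1,1,4,1,1)
P² = 288/35
sum k=0..1:
  [0] +1/24 = 1/24
  [1] −1/6 = -1/6
S = -1/8
C² = P²·S² = 9/70 ; C = -0.358569

−√(9/70) ≈ -0.358569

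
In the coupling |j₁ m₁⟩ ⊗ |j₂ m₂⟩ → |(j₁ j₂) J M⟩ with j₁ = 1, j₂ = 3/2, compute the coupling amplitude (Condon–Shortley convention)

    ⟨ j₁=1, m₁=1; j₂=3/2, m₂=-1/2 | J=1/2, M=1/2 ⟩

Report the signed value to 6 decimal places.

√[2·2!0!1!/4! · 2!0!1!2!1!0!] = √(2/3)
  +(−1)^0/∏(0,2,0,1,0,0)! = 1/2  (running 1/2)
⟨..|..⟩ = √(2/3)·(1/2) = +0.408248

+√(1/6) = +0.408248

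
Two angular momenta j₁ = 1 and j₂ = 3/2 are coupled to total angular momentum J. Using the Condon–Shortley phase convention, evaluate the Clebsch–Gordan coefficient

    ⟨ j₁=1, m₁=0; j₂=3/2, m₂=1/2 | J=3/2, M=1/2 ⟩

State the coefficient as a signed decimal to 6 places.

triangle: 1!·1!·2!/5! = 2/120
(j±m)!: 1!·1!·2!·1!·2!·1! = 4
prefactor² = (2J+1)·Δ·N² = 4/15
  k=0: +1/(0!·1!·1!·2!·0!·0!) = 1/2
  k=1: −1/(1!·0!·0!·1!·1!·1!) = -1
Σ = -1/2  ⇒  CG² = 4/15·(-1/2)² = 1/15
CG = −√(1/15) = -0.258199

-0.258199  (= −√(1/15))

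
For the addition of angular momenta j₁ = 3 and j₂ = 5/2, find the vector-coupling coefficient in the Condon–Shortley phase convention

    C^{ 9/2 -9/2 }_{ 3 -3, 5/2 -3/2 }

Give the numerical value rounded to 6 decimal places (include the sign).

−√(6/11) ≈ -0.738549

triangle: 1!·5!·4!/11! = 2880/39916800
(j±m)!: 0!·6!·1!·4!·0!·9! = 6270566400
prefactor² = (2J+1)·Δ·N² = 49766400/11
  k=1: −1/(1!·0!·5!·0!·0!·4!) = -1/2880
Σ = -1/2880  ⇒  CG² = 49766400/11·(-1/2880)² = 6/11
CG = −√(6/11) = -0.738549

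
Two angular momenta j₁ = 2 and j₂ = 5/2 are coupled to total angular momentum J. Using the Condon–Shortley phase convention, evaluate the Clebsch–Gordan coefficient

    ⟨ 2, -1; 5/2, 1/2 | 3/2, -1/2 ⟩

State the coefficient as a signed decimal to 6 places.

triangle: 3!*1!*2!/7! = 12/5040
(j±m)!: 1!*3!*3!*2!*1!*2! = 144
prefactor² = (2J+1)*Δ*N² = 48/35
  k=2: +1/(2!*1!*1!*1!*0!*1!) = 1/2
  k=3: −1/(3!*0!*0!*0!*1!*2!) = -1/12
Σ = 5/12  ⇒  CG² = 48/35*5/12² = 5/21
CG = +√(5/21) = +0.487950

+√(5/21) = +0.487950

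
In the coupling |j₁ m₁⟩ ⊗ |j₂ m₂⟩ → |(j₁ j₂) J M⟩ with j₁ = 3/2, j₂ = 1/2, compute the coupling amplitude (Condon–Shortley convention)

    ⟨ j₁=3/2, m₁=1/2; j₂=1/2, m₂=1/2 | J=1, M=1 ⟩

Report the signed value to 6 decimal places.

−√(1/4) = -0.500000

j₁+j₂−J=1  J+j₁−j₂=2  J−j₁+j₂=0  j₁+j₂+J+1=4
(j₁±m₁, j₂±m₂, J±M) = (2,1,1,0,2,0)
P² = 1
sum k=1..1:
  [1] −1/2 = -1/2
S = -1/2
C² = P²·S² = 1/4 ; C = -0.500000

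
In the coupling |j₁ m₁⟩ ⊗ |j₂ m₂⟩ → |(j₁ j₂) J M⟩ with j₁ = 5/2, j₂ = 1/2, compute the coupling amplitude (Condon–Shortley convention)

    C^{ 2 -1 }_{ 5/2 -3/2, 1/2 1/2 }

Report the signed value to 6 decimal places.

-0.816497  (= −√(2/3))

j₁+j₂−J=1  J+j₁−j₂=4  J−j₁+j₂=0  j₁+j₂+J+1=6
(j₁±m₁, j₂±m₂, J±M) = (1,4,1,0,1,3)
P² = 24
sum k=1..1:
  [1] −1/6 = -1/6
S = -1/6
C² = P²·S² = 2/3 ; C = -0.816497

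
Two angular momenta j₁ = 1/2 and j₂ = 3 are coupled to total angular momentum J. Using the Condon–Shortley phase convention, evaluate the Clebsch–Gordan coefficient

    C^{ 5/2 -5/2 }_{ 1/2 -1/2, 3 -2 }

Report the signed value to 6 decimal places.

triangle: 1!*0!*5!/7! = 120/5040
(j±m)!: 0!*1!*1!*5!*0!*5! = 14400
prefactor² = (2J+1)*Δ*N² = 14400/7
  k=1: −1/(1!*0!*0!*0!*0!*5!) = -1/120
Σ = -1/120  ⇒  CG² = 14400/7*(-1/120)² = 1/7
CG = −√(1/7) = -0.377964

-0.377964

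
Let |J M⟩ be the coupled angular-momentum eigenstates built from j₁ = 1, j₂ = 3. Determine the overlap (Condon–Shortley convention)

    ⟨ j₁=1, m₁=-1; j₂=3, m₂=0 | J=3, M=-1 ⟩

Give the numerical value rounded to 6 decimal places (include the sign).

−√(1/2) ≈ -0.707107

triangle: 1!×1!×5!/8! = 120/40320
(j±m)!: 0!×2!×3!×3!×2!×4! = 3456
prefactor² = (2J+1)×Δ×N² = 72
  k=1: −1/(1!×0!×1!×2!×0!×3!) = -1/12
Σ = -1/12  ⇒  CG² = 72×(-1/12)² = 1/2
CG = −√(1/2) = -0.707107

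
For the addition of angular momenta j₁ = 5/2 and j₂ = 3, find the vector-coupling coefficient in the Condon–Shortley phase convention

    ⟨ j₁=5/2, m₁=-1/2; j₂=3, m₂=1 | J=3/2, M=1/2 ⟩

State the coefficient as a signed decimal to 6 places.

-0.097590

√[4·4!1!2!/8! · 2!3!4!2!2!1!] = √(192/35)
  +(−1)^2/∏(2,2,1,2,0,0)! = 1/8  (running 1/8)
  +(−1)^3/∏(3,1,0,1,1,1)! = -1/6  (running -1/24)
⟨..|..⟩ = √(192/35)·(-1/24) = -0.097590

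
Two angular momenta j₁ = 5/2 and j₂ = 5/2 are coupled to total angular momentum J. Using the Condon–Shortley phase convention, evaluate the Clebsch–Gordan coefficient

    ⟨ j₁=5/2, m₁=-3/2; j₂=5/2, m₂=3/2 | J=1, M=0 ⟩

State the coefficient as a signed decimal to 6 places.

-0.358569

triangle: 4!×1!×1!/7! = 24/5040
(j±m)!: 1!×4!×4!×1!×1!×1! = 576
prefactor² = (2J+1)×Δ×N² = 288/35
  k=3: −1/(3!×1!×1!×1!×0!×0!) = -1/6
  k=4: +1/(4!×0!×0!×0!×1!×1!) = 1/24
Σ = -1/8  ⇒  CG² = 288/35×(-1/8)² = 9/70
CG = −√(9/70) = -0.358569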